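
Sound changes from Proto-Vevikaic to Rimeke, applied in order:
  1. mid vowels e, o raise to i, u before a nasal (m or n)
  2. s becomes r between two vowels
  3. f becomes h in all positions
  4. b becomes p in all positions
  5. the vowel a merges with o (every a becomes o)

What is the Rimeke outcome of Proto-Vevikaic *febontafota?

hepuntohoto

Rimeke: start from *febontafota.
  rule 1 (pre-nasal raising): febontafota → febuntafota
  rule 2: no change — febuntafota
  rule 3 (unconditioned shift): febuntafota → hebuntahota
  rule 4 (unconditioned shift): hebuntahota → hepuntahota
  rule 5 (vowel merger): hepuntahota → hepuntohoto
  ⇒ Rimeke hepuntohoto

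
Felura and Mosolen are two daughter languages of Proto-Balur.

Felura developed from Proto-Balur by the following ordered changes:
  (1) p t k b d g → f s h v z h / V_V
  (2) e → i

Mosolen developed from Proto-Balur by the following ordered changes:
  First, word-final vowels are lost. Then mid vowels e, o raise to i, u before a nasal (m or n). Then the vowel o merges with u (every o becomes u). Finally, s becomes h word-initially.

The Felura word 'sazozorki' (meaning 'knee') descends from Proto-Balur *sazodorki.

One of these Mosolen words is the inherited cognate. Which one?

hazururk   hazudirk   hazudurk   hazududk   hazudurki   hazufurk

hazudurk

Mosolen: start from *sazodorki.
  rule 1 (apocope): sazodorki → sazodork
  rule 2: no change — sazodork
  rule 3 (vowel merger): sazodork → sazudurk
  rule 4 (debuccalisation): sazudurk → hazudurk
  ⇒ Mosolen hazudurk
Among the options, 'hazudurk' alone shows every Mosolen change applied in order.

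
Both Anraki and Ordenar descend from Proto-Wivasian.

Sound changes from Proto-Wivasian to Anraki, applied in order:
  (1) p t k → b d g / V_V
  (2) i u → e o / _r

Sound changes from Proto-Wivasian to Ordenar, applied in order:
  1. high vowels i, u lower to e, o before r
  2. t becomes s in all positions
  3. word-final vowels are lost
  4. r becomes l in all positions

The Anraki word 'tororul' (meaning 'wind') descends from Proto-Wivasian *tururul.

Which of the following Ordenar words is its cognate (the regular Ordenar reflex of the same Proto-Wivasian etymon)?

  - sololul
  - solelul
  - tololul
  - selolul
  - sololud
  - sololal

Ordenar: *tururul > tororul > sororul > sololul  (by pre-rhotic lowering, unconditioned shift, unconditioned shift)
Only 'sololul' matches the regular Ordenar development of *tururul.

sololul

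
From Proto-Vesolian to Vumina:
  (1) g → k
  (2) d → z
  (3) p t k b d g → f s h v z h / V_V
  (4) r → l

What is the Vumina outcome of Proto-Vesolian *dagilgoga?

Vumina: *dagilgoga
  dagilgoga → dakilkoka   [unconditioned shift]
  dakilkoka → zakilkoka   [unconditioned shift]
  zakilkoka → zahilkoha   [intervocalic lenition]
  zahilkoha (rule 4 does not apply)
  giving Vumina zahilkoha.

zahilkoha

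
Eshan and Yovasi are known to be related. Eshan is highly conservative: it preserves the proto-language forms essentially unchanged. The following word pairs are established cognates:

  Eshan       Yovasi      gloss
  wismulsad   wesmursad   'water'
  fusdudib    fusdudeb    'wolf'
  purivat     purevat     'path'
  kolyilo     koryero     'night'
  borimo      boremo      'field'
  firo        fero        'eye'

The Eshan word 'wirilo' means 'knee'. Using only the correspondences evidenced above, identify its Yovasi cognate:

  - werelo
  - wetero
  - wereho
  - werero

werero

firo ~ fero — Eshan i corresponds to Yovasi e after a consonant, before r.
wismulsad ~ wesmursad, kolyilo ~ koryero — Eshan i corresponds to Yovasi e after a consonant, before a consonant other than r, m, n, p, b, f, v.
kolyilo ~ koryero — Eshan l corresponds to Yovasi r between vowels (before a back vowel).
Applying these to Eshan 'wirilo':
  wirilo → werilo   (i→e after a consonant, before r)
  werilo → werelo   (i→e after a consonant, before a consonant other than r, m, n, p, b, f, v)
  werelo → werero   (l→r between vowels (before a back vowel))
So the Yovasi cognate is 'werero'.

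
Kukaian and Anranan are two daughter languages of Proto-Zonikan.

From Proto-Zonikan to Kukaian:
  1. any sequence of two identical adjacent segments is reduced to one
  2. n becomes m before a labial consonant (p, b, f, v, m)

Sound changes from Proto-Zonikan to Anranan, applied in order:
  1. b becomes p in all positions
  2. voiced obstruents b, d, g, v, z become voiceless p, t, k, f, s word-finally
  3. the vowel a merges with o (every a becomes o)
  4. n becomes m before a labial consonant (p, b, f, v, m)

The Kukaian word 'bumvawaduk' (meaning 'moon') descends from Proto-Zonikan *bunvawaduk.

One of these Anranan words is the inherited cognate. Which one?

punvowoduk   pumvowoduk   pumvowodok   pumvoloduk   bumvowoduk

pumvowoduk

Anranan: start from *bunvawaduk.
  rule 1 (unconditioned shift): bunvawaduk → punvawaduk
  rule 2: no change — punvawaduk
  rule 3 (vowel merger): punvawaduk → punvowoduk
  rule 4 (nasal place assimilation): punvowoduk → pumvowoduk
  ⇒ Anranan pumvowoduk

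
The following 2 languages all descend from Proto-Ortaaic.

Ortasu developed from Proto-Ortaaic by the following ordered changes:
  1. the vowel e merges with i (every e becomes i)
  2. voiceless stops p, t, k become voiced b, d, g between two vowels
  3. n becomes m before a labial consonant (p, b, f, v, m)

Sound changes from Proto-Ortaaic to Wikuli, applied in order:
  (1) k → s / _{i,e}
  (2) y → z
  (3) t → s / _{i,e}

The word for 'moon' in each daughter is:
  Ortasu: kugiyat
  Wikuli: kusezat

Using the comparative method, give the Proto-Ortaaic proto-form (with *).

*kukeyat

Position 4: Ortasu has i, Wikuli has e. Wikuli preserves e here (none of its changes turn any other segment into e), so the proto-segment is *e.
Position 3: Ortasu has g, Wikuli has s. Taking the neighbouring segments as reconstructed: Ortasu g could go back to *k or *g; Wikuli s could go back to *t or *k or *s — the one source consistent with every daughter is *k.
Position 5: Ortasu has y, Wikuli has z. Ortasu preserves y here (none of its changes turn any other segment into y), so the proto-segment is *y.
This points to *kukeyat. Verify forward in each daughter:
Ortasu: *kukeyat > kukiyat > kugiyat  (by vowel merger, intervocalic voicing)
Wikuli: start from *kukeyat.
  rule 1 (palatalisation): kukeyat → kuseyat
  rule 2 (unconditioned shift): kuseyat → kusezat
  rule 3: no change — kusezat
  ⇒ Wikuli kusezat
*kukeyat is the unique common source.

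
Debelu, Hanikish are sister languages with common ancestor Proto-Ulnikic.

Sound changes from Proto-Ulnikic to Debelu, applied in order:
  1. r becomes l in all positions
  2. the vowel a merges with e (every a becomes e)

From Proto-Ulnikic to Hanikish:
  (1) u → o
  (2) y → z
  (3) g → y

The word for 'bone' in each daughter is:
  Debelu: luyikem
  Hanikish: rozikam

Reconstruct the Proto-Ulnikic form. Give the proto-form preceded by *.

Position 1: Debelu has l, Hanikish has r. Hanikish preserves r here (none of its changes turn any other segment into r), so the proto-segment is *r.
Position 6: Debelu has e, Hanikish has a. Hanikish preserves a here (none of its changes turn any other segment into a), so the proto-segment is *a.
Position 2: Debelu has u, Hanikish has o. Debelu preserves u here (none of its changes turn any other segment into u), so the proto-segment is *u.
Continuing position by position gives *ruyikam; check it forward:
Debelu: *ruyikam > luyikam > luyikem  (by unconditioned shift, vowel merger)
Hanikish: *ruyikam
  ruyikam → royikam   [vowel merger]
  royikam → rozikam   [unconditioned shift]
  rozikam (rule 3 does not apply)
  giving Hanikish rozikam.
No other proto-form is consistent with every reflex, so the reconstruction is *ruyikam.

*ruyikam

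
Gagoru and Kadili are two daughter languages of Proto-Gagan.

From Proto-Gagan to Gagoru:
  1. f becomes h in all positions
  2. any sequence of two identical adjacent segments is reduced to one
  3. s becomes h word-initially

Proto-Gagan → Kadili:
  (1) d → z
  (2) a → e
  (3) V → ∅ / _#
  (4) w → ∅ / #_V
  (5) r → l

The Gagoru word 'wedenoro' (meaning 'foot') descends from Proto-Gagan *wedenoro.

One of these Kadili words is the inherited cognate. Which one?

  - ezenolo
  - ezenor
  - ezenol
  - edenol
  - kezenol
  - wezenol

Kadili: *wedenoro > wezenoro > wezenor > ezenor > ezenol  (by unconditioned shift, apocope, glide loss, unconditioned shift)
The other candidates each miss or misapply at least one Kadili change.

ezenol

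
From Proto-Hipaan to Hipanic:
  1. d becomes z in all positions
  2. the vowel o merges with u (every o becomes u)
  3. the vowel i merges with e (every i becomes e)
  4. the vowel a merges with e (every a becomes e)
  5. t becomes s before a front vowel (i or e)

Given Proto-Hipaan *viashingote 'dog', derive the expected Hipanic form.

veeshenguse

Hipanic: *viashingote > viashingute > veashengute > veeshengute > veeshenguse  (by vowel merger, vowel merger, vowel merger, palatalisation)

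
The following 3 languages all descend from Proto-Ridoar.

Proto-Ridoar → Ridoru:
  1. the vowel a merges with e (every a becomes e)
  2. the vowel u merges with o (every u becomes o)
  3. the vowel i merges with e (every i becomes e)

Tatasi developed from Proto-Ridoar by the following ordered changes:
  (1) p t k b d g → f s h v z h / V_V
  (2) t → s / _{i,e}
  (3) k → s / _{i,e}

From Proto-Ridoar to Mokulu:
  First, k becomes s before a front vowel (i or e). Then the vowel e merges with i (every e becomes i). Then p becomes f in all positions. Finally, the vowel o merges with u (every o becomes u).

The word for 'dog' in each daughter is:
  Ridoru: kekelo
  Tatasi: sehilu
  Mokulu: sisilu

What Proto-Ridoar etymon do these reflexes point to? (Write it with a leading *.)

Position 2: Ridoru has e, Tatasi has e, Mokulu has i. Tatasi preserves e here (none of its changes turn any other segment into e), so the proto-segment is *e.
Position 4: Ridoru has e, Tatasi has i, Mokulu has i. Tatasi preserves i here (none of its changes turn any other segment into i), so the proto-segment is *i.
Verify the candidate proto-form against each daughter:
Ridoru: start from *kekilu.
  rule 1: no change — kekilu
  rule 2 (vowel merger): kekilu → kekilo
  rule 3 (vowel merger): kekilo → kekelo
  ⇒ Ridoru kekelo
Tatasi: *kekilu > kehilu > sehilu  (by intervocalic lenition, palatalisation)
Mokulu: start from *kekilu.
  rule 1 (palatalisation): kekilu → sesilu
  rule 2 (vowel merger): sesilu → sisilu
  rule 3: no change — sisilu
  rule 4: no change — sisilu
  ⇒ Mokulu sisilu
*kekilu is the unique common source.

*kekilu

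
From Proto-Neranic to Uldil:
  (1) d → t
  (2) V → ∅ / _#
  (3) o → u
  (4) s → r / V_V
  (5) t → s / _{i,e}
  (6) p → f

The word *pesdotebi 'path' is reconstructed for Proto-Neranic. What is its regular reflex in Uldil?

festuseb

Uldil: *pesdotebi > pestotebi > pestoteb > pestuteb > pestuseb > festuseb  (by unconditioned shift, apocope, vowel merger, palatalisation, unconditioned shift)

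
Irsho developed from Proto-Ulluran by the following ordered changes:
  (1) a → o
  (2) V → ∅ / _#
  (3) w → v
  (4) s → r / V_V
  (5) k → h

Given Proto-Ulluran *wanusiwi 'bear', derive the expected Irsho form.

Irsho: start from *wanusiwi.
  rule 1 (vowel merger): wanusiwi → wonusiwi
  rule 2 (apocope): wonusiwi → wonusiw
  rule 3 (unconditioned shift): wonusiw → vonusiv
  rule 4 (rhotacism): vonusiv → vonuriv
  rule 5: no change — vonuriv
  ⇒ Irsho vonuriv

vonuriv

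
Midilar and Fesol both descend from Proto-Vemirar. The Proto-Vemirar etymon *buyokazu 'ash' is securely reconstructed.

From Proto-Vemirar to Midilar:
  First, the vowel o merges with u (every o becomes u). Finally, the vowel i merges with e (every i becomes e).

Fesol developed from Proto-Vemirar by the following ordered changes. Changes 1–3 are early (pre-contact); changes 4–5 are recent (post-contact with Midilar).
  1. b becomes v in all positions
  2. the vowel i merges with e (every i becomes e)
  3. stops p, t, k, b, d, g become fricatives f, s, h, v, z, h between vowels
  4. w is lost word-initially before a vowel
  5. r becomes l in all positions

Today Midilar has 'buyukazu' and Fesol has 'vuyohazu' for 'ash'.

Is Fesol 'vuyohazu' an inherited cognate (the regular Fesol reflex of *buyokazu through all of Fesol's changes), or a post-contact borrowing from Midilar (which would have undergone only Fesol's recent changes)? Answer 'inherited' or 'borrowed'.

inherited

If inherited, *buyokazu would pass through all of Fesol's changes:
Fesol: start from *buyokazu.
  rule 1 (unconditioned shift): buyokazu → vuyokazu
  rule 2: no change — vuyokazu
  rule 3 (intervocalic lenition): vuyokazu → vuyohazu
  rule 4: no change — vuyohazu
  rule 5: no change — vuyohazu
  ⇒ Fesol vuyohazu
If borrowed from Midilar 'buyukazu' after the early changes, it would undergo only the recent ones:
  rule 4 (glide loss): no change (buyukazu)
  rule 5 (unconditioned shift): no change (buyukazu)
  ⇒ as a loan: buyukazu
Fesol 'vuyohazu' matches the inherited outcome exactly, so it is an inherited cognate, not a loan.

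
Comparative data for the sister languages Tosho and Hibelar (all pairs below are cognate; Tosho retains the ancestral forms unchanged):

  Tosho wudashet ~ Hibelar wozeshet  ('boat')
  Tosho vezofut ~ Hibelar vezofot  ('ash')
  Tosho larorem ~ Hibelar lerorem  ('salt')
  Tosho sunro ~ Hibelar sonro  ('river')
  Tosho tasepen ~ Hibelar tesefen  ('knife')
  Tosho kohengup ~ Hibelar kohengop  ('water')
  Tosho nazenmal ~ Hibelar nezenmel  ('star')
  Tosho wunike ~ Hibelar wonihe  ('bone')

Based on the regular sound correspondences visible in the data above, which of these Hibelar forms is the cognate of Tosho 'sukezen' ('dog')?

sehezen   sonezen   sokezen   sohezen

wudashet ~ wozeshet, vezofut ~ vezofot — Tosho u corresponds to Hibelar o after a consonant, before a consonant other than r, m, n, p, b, f, v.
wunike ~ wonihe — Tosho k corresponds to Hibelar h between vowels (before a front vowel).
Applying these to Tosho 'sukezen':
  sukezen → sokezen   (u→o after a consonant, before a consonant other than r, m, n, p, b, f, v)
  sokezen → sohezen   (k→h between vowels (before a front vowel))
So the Hibelar cognate is 'sohezen'.

sohezen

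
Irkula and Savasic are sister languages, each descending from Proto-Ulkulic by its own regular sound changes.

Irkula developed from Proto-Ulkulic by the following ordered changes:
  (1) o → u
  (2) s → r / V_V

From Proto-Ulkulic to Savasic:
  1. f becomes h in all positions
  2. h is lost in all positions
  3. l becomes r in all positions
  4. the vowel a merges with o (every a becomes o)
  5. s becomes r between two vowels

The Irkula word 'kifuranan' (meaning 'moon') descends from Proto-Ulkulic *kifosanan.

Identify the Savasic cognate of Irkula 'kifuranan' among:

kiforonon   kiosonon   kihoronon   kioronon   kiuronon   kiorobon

kioronon

Savasic: start from *kifosanan.
  rule 1 (unconditioned shift): kifosanan → kihosanan
  rule 2 (h-loss): kihosanan → kiosanan
  rule 3: no change — kiosanan
  rule 4 (vowel merger): kiosanan → kiosonon
  rule 5 (rhotacism): kiosonon → kioronon
  ⇒ Savasic kioronon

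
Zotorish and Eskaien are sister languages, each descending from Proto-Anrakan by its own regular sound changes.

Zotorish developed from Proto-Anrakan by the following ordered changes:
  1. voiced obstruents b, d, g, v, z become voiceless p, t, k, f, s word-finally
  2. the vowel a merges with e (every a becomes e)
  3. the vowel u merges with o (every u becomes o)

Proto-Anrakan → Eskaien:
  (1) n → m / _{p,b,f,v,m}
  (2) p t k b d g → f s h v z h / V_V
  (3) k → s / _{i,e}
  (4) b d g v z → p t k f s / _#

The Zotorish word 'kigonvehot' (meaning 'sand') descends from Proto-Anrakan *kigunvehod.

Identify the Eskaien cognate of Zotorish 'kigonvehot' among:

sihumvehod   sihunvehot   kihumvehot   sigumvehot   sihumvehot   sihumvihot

Eskaien: *kigunvehod
  kigunvehod → kigumvehod   [nasal place assimilation]
  kigumvehod → kihumvehod   [intervocalic lenition]
  kihumvehod → sihumvehod   [palatalisation]
  sihumvehod → sihumvehot   [final devoicing]
  giving Eskaien sihumvehot.

sihumvehot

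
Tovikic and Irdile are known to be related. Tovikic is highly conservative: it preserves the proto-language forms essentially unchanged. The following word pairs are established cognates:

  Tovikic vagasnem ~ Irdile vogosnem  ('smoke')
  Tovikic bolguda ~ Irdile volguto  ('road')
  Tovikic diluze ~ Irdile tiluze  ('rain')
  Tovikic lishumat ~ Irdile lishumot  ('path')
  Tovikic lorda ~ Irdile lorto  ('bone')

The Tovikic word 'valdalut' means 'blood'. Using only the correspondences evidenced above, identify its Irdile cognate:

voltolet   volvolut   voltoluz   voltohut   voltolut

voltolut

vagasnem ~ vogosnem, lishumat ~ lishumot — Tovikic a corresponds to Irdile o after a consonant, before a consonant other than r, m, n, p, b, f, v.
lorda ~ lorto — Tovikic d corresponds to Irdile t after a consonant, before a back vowel.
Applying these to Tovikic 'valdalut':
  valdalut → voldalut   (a→o after a consonant, before a consonant other than r, m, n, p, b, f, v)
  voldalut → voltalut   (d→t after a consonant, before a back vowel)
  voltalut → voltolut   (a→o after a consonant, before a consonant other than r, m, n, p, b, f, v)
So the Irdile cognate is 'voltolut'.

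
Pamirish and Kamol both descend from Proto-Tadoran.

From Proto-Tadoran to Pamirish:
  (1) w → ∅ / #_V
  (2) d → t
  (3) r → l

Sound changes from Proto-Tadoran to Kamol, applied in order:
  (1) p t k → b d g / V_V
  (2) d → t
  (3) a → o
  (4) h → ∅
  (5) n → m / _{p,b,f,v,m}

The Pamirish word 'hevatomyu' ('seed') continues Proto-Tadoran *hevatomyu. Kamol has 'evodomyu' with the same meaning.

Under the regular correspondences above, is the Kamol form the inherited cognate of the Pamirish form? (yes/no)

no

Derive the expected Kamol reflex of *hevatomyu:
Kamol: *hevatomyu
  hevatomyu → hevadomyu   [intervocalic voicing]
  hevadomyu → hevatomyu   [unconditioned shift]
  hevatomyu → hevotomyu   [vowel merger]
  hevotomyu → evotomyu   [h-loss]
  evotomyu (rule 5 does not apply)
  giving Kamol evotomyu.
The regular Kamol reflex would be 'evotomyu', but the attested form is 'evodomyu'. The correspondence is irregular, so they are not cognates (the Kamol form has a different source).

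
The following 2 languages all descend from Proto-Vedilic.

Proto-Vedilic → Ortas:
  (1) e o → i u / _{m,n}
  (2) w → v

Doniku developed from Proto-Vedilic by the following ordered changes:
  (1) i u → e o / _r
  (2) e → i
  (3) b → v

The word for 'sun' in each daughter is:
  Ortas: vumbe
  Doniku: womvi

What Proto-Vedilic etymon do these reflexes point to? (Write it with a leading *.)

*wombe

Position 5: Ortas has e, Doniku has i. Ortas preserves e here (none of its changes turn any other segment into e), so the proto-segment is *e.
Position 4: Ortas has b, Doniku has v. Ortas preserves b here (none of its changes turn any other segment into b), so the proto-segment is *b.
Continuing position by position gives *wombe; check it forward:
Ortas: *wombe > wumbe > vumbe  (by pre-nasal raising, unconditioned shift)
Doniku: start from *wombe.
  rule 1: no change — wombe
  rule 2 (vowel merger): wombe → wombi
  rule 3 (unconditioned shift): wombi → womvi
  ⇒ Doniku womvi
*wombe is the unique common source.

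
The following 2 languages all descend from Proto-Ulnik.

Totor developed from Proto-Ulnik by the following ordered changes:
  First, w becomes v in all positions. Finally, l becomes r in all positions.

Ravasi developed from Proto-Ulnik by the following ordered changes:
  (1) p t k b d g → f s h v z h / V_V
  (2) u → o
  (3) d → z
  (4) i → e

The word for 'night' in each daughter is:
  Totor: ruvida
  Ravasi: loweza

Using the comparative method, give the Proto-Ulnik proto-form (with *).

*luwida

Position 1: Totor has r, Ravasi has l. Ravasi preserves l here (none of its changes turn any other segment into l), so the proto-segment is *l.
Position 3: Totor has v, Ravasi has w. Ravasi preserves w here (none of its changes turn any other segment into w), so the proto-segment is *w.
This points to *luwida. Verify forward in each daughter:
Totor: start from *luwida.
  rule 1 (unconditioned shift): luwida → luvida
  rule 2 (unconditioned shift): luvida → ruvida
  ⇒ Totor ruvida
Ravasi: *luwida > luwiza > lowiza > loweza  (by intervocalic lenition, vowel merger, vowel merger)
*luwida is the unique common source.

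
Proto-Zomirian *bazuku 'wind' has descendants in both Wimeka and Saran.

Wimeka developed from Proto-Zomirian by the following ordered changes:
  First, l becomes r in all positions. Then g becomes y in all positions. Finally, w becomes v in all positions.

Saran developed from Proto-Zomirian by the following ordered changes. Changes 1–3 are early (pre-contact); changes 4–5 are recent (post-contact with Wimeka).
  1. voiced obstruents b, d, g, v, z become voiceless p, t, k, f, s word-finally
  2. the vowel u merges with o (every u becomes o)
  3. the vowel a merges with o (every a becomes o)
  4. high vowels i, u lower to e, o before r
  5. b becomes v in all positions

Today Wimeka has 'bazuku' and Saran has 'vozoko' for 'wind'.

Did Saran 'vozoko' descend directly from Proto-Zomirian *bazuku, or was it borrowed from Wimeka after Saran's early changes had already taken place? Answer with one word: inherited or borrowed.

inherited

If inherited, *bazuku would pass through all of Saran's changes:
Saran: start from *bazuku.
  rule 1: no change — bazuku
  rule 2 (vowel merger): bazuku → bazoko
  rule 3 (vowel merger): bazoko → bozoko
  rule 4: no change — bozoko
  rule 5 (unconditioned shift): bozoko → vozoko
  ⇒ Saran vozoko
If borrowed from Wimeka 'bazuku' after the early changes, it would undergo only the recent ones:
  rule 4 (pre-rhotic lowering): no change (bazuku)
  rule 5 (unconditioned shift): bazuku → vazuku
  ⇒ as a loan: vazuku
Saran 'vozoko' matches the inherited outcome exactly, so it is an inherited cognate, not a loan.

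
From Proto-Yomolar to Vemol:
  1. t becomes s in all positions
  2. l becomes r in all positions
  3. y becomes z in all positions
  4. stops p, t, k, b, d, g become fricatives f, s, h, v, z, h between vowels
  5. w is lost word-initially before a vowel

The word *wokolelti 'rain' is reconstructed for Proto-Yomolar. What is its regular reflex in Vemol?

Vemol: start from *wokolelti.
  rule 1 (unconditioned shift): wokolelti → wokolelsi
  rule 2 (unconditioned shift): wokolelsi → wokorersi
  rule 3: no change — wokorersi
  rule 4 (intervocalic lenition): wokorersi → wohorersi
  rule 5 (glide loss): wohorersi → ohorersi
  ⇒ Vemol ohorersi

ohorersi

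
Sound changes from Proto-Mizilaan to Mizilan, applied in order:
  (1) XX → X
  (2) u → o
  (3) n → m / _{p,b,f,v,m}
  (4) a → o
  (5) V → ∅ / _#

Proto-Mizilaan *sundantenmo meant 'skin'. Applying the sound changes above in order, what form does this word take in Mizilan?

Mizilan: start from *sundantenmo.
  rule 1: no change — sundantenmo
  rule 2 (vowel merger): sundantenmo → sondantenmo
  rule 3 (nasal place assimilation): sondantenmo → sondantemmo
  rule 4 (vowel merger): sondantemmo → sondontemmo
  rule 5 (apocope): sondontemmo → sondontemm
  ⇒ Mizilan sondontemm

sondontemm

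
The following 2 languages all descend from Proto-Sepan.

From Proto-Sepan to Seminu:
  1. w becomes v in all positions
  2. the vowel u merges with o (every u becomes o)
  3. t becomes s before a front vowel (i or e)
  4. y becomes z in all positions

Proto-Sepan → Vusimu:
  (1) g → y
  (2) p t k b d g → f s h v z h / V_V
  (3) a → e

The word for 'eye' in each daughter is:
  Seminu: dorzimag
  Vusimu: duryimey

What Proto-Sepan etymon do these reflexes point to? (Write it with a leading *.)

*duryimag

Position 2: Seminu has o, Vusimu has u. Vusimu preserves u here (none of its changes turn any other segment into u), so the proto-segment is *u.
Position 8: Seminu has g, Vusimu has y. Seminu preserves g here (none of its changes turn any other segment into g), so the proto-segment is *g.
Position 7: Seminu has a, Vusimu has e. Seminu preserves a here (none of its changes turn any other segment into a), so the proto-segment is *a.
This points to *duryimag. Verify forward in each daughter:
Seminu: start from *duryimag.
  rule 1: no change — duryimag
  rule 2 (vowel merger): duryimag → doryimag
  rule 3: no change — doryimag
  rule 4 (unconditioned shift): doryimag → dorzimag
  ⇒ Seminu dorzimag
Vusimu: start from *duryimag.
  rule 1 (unconditioned shift): duryimag → duryimay
  rule 2: no change — duryimay
  rule 3 (vowel merger): duryimay → duryimey
  ⇒ Vusimu duryimey
Only *duryimag yields all of Seminu dorzimag, Vusimu duryimey.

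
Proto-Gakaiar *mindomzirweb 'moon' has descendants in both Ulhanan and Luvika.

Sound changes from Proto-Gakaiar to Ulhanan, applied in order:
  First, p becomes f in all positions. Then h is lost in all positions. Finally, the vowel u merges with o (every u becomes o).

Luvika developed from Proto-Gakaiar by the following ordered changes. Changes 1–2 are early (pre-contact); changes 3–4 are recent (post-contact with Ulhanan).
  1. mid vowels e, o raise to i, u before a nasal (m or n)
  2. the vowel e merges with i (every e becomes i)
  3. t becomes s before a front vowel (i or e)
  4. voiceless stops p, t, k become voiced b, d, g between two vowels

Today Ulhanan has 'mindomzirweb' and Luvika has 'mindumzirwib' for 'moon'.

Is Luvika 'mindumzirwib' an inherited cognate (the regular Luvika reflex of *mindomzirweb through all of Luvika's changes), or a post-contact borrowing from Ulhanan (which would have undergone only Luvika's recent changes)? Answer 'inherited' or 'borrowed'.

If inherited, *mindomzirweb would pass through all of Luvika's changes:
Luvika: start from *mindomzirweb.
  rule 1 (pre-nasal raising): mindomzirweb → mindumzirweb
  rule 2 (vowel merger): mindumzirweb → mindumzirwib
  rule 3: no change — mindumzirwib
  rule 4: no change — mindumzirwib
  ⇒ Luvika mindumzirwib
If borrowed from Ulhanan 'mindomzirweb' after the early changes, it would undergo only the recent ones:
  rule 3 (palatalisation): no change (mindomzirweb)
  rule 4 (intervocalic voicing): no change (mindomzirweb)
  ⇒ as a loan: mindomzirweb
Luvika 'mindumzirwib' matches the inherited outcome exactly, so it is an inherited cognate, not a loan.

inherited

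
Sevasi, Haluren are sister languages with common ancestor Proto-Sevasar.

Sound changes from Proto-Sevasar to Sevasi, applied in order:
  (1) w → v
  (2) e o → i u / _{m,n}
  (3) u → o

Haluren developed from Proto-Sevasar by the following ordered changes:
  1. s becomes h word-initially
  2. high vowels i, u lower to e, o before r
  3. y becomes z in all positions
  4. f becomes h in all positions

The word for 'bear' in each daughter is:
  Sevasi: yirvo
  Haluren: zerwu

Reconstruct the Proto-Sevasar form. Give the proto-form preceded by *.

Position 4: Sevasi has v, Haluren has w. Haluren preserves w here (none of its changes turn any other segment into w), so the proto-segment is *w.
Position 5: Sevasi has o, Haluren has u. Haluren preserves u here (none of its changes turn any other segment into u), so the proto-segment is *u.
Position 2: Sevasi has i, Haluren has e. Taking the neighbouring segments as reconstructed: Sevasi i can only go back to *i; Haluren e could go back to *e or *i — the one source consistent with every daughter is *i.
Continuing position by position gives *yirwu; check it forward:
Sevasi: *yirwu
  yirwu → yirvu   [unconditioned shift]
  yirvu (rule 2 does not apply)
  yirvu → yirvo   [vowel merger]
  giving Sevasi yirvo.
Haluren: *yirwu
  yirwu (rule 1 does not apply)
  yirwu → yerwu   [pre-rhotic lowering]
  yerwu → zerwu   [unconditioned shift]
  zerwu (rule 4 does not apply)
  giving Haluren zerwu.
*yirwu is the unique common source.

*yirwu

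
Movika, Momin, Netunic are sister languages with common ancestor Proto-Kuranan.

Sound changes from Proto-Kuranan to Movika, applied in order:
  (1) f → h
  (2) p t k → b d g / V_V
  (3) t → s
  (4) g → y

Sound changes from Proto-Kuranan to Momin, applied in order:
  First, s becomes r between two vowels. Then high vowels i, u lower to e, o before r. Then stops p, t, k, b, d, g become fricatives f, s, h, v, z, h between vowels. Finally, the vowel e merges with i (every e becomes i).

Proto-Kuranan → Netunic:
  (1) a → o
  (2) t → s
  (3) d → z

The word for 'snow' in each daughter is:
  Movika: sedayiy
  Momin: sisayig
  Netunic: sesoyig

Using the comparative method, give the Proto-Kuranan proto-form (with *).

Position 2: Movika has e, Momin has i, Netunic has e. Movika preserves e here (none of its changes turn any other segment into e), so the proto-segment is *e.
Position 7: Movika has y, Momin has g, Netunic has g. Momin preserves g here (none of its changes turn any other segment into g), so the proto-segment is *g.
This points to *setayig. Verify forward in each daughter:
Movika: *setayig
  setayig (rule 1 does not apply)
  setayig → sedayig   [intervocalic voicing]
  sedayig (rule 3 does not apply)
  sedayig → sedayiy   [unconditioned shift]
  giving Movika sedayiy.
Momin: start from *setayig.
  rule 1: no change — setayig
  rule 2: no change — setayig
  rule 3 (intervocalic lenition): setayig → sesayig
  rule 4 (vowel merger): sesayig → sisayig
  ⇒ Momin sisayig
Netunic: *setayig
  setayig → setoyig   [vowel merger]
  setoyig → sesoyig   [unconditioned shift]
  sesoyig (rule 3 does not apply)
  giving Netunic sesoyig.
Only *setayig yields all of Movika sedayiy, Momin sisayig, Netunic sesoyig.

*setayig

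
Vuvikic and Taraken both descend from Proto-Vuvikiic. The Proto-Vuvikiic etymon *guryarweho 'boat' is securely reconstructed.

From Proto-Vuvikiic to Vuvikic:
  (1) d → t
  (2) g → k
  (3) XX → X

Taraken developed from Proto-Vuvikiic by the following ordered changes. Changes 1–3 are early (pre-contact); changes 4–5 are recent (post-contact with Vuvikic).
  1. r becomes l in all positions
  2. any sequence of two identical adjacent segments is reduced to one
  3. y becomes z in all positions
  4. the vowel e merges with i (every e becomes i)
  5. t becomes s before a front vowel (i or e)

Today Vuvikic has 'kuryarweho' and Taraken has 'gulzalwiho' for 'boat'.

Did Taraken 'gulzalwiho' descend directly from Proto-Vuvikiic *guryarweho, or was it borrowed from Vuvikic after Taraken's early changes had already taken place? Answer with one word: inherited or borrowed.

inherited

If inherited, *guryarweho would pass through all of Taraken's changes:
Taraken: start from *guryarweho.
  rule 1 (unconditioned shift): guryarweho → gulyalweho
  rule 2: no change — gulyalweho
  rule 3 (unconditioned shift): gulyalweho → gulzalweho
  rule 4 (vowel merger): gulzalweho → gulzalwiho
  rule 5: no change — gulzalwiho
  ⇒ Taraken gulzalwiho
If borrowed from Vuvikic 'kuryarweho' after the early changes, it would undergo only the recent ones:
  rule 4 (vowel merger): kuryarweho → kuryarwiho
  rule 5 (palatalisation): no change (kuryarwiho)
  ⇒ as a loan: kuryarwiho
Taraken 'gulzalwiho' matches the inherited outcome exactly, so it is an inherited cognate, not a loan.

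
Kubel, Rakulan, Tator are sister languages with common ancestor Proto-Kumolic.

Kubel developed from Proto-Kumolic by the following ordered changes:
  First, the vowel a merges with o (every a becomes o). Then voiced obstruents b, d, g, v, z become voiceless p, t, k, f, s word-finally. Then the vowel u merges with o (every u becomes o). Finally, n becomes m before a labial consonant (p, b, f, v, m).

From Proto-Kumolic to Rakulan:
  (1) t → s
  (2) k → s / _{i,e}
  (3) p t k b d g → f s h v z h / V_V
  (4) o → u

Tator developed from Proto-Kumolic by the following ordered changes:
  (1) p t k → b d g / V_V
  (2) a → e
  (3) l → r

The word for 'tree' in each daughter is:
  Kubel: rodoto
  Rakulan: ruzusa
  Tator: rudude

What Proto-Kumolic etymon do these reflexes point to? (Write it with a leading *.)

Position 4: Kubel has o, Rakulan has u, Tator has u. Tator preserves u here (none of its changes turn any other segment into u), so the proto-segment is *u.
Position 2: Kubel has o, Rakulan has u, Tator has u. Tator preserves u here (none of its changes turn any other segment into u), so the proto-segment is *u.
Verify the candidate proto-form against each daughter:
Kubel: start from *ruduta.
  rule 1 (vowel merger): ruduta → ruduto
  rule 2: no change — ruduto
  rule 3 (vowel merger): ruduto → rodoto
  rule 4: no change — rodoto
  ⇒ Kubel rodoto
Rakulan: *ruduta
  ruduta → rudusa   [unconditioned shift]
  rudusa (rule 2 does not apply)
  rudusa → ruzusa   [intervocalic lenition]
  ruzusa (rule 4 does not apply)
  giving Rakulan ruzusa.
Tator: *ruduta > rududa > rudude  (by intervocalic voicing, vowel merger)
No other proto-form is consistent with every reflex, so the reconstruction is *ruduta.

*ruduta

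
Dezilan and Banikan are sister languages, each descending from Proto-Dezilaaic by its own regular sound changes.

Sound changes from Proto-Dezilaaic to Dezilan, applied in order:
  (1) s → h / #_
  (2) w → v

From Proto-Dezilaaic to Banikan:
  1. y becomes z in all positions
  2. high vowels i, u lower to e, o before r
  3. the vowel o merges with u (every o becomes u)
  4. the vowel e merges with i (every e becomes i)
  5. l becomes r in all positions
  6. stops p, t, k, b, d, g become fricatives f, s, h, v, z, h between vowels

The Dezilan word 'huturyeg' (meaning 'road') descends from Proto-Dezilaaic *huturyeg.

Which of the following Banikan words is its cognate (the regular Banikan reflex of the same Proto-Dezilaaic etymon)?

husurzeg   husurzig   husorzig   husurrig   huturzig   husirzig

husurzig

Banikan: start from *huturyeg.
  rule 1 (unconditioned shift): huturyeg → huturzeg
  rule 2 (pre-rhotic lowering): huturzeg → hutorzeg
  rule 3 (vowel merger): hutorzeg → huturzeg
  rule 4 (vowel merger): huturzeg → huturzig
  rule 5: no change — huturzig
  rule 6 (intervocalic lenition): huturzig → husurzig
  ⇒ Banikan husurzig
Among the options, 'husurzig' alone shows every Banikan change applied in order.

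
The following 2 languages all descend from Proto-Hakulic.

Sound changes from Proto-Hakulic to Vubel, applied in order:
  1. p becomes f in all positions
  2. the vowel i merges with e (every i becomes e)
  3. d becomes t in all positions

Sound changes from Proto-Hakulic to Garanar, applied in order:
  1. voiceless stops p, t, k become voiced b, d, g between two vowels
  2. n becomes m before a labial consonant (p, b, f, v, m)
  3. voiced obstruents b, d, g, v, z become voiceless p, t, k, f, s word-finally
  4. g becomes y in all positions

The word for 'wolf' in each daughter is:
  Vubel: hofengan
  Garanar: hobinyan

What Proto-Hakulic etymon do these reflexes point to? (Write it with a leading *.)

Position 4: Vubel has e, Garanar has i. Garanar preserves i here (none of its changes turn any other segment into i), so the proto-segment is *i.
Position 6: Vubel has g, Garanar has y. Vubel preserves g here (none of its changes turn any other segment into g), so the proto-segment is *g.
Verify the candidate proto-form against each daughter:
Vubel: start from *hopingan.
  rule 1 (unconditioned shift): hopingan → hofingan
  rule 2 (vowel merger): hofingan → hofengan
  rule 3: no change — hofengan
  ⇒ Vubel hofengan
Garanar: *hopingan > hobingan > hobinyan  (by intervocalic voicing, unconditioned shift)
No other proto-form is consistent with every reflex, so the reconstruction is *hopingan.

*hopingan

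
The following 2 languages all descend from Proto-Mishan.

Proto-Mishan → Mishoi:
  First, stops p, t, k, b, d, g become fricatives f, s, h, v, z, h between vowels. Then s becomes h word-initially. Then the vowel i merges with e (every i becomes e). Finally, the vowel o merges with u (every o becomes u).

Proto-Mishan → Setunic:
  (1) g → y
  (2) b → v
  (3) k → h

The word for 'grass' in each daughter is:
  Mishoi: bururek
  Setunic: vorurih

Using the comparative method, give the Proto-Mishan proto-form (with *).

Position 6: Mishoi has e, Setunic has i. Setunic preserves i here (none of its changes turn any other segment into i), so the proto-segment is *i.
Position 2: Mishoi has u, Setunic has o. Setunic preserves o here (none of its changes turn any other segment into o), so the proto-segment is *o.
Continuing position by position gives *borurik; check it forward:
Mishoi: *borurik > borurek > bururek  (by vowel merger, vowel merger)
Setunic: *borurik
  borurik (rule 1 does not apply)
  borurik → vorurik   [unconditioned shift]
  vorurik → vorurih   [unconditioned shift]
  giving Setunic vorurih.
*borurik is the unique common source.

*borurik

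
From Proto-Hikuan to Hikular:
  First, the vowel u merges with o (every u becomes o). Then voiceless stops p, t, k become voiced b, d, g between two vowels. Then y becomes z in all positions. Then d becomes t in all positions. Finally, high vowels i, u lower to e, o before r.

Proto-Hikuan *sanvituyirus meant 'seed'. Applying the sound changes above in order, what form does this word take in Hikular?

sanvitozeros

Hikular: *sanvituyirus > sanvitoyiros > sanvidoyiros > sanvidoziros > sanvitoziros > sanvitozeros  (by vowel merger, intervocalic voicing, unconditioned shift, unconditioned shift, pre-rhotic lowering)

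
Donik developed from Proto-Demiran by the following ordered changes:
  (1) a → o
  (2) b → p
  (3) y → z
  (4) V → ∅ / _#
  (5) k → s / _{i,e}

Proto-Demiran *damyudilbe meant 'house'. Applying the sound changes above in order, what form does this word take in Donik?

Donik: *damyudilbe
  damyudilbe → domyudilbe   [vowel merger]
  domyudilbe → domyudilpe   [unconditioned shift]
  domyudilpe → domzudilpe   [unconditioned shift]
  domzudilpe → domzudilp   [apocope]
  domzudilp (rule 5 does not apply)
  giving Donik domzudilp.

domzudilp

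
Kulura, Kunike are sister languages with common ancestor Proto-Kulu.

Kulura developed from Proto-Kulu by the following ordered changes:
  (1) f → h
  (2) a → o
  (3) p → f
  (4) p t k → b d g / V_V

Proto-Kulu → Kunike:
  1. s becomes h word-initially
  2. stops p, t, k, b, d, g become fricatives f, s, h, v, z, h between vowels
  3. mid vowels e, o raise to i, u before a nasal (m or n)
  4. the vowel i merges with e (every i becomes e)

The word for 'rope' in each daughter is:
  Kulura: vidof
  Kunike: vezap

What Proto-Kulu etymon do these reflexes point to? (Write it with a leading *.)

Position 3: Kulura has d, Kunike has z. Taking the neighbouring segments as reconstructed: Kulura d could go back to *t or *d; Kunike z could go back to *d or *z — the one source consistent with every daughter is *d.
Position 2: Kulura has i, Kunike has e. Kulura preserves i here (none of its changes turn any other segment into i), so the proto-segment is *i.
Continuing position by position gives *vidap; check it forward:
Kulura: *vidap
  vidap (rule 1 does not apply)
  vidap → vidop   [vowel merger]
  vidop → vidof   [unconditioned shift]
  vidof (rule 4 does not apply)
  giving Kulura vidof.
Kunike: *vidap > vizap > vezap  (by intervocalic lenition, vowel merger)
Only *vidap yields all of Kulura vidof, Kunike vezap.

*vidap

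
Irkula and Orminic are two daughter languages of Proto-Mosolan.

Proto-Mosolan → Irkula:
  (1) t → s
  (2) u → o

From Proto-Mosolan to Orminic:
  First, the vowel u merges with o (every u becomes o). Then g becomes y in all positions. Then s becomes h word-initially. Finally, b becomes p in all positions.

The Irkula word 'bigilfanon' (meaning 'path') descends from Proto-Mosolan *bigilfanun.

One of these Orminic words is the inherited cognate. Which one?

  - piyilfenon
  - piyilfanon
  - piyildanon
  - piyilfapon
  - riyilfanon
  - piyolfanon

Orminic: *bigilfanun > bigilfanon > biyilfanon > piyilfanon  (by vowel merger, unconditioned shift, unconditioned shift)

piyilfanon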